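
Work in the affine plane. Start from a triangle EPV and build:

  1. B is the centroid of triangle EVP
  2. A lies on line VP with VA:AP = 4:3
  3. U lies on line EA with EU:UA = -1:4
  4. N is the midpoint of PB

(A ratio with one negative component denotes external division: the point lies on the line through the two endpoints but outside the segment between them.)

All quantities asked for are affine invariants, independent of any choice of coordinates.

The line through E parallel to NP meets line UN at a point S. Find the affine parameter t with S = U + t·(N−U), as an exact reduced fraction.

Choose coordinates E = (0, 0), P = (1, 0), V = (0, 1).
1. B is the centroid of triangle EVP ⇒ B = (1/3, 1/3)
2. A lies on line VP with VA:AP = 4:3 ⇒ A = (4/7, 3/7)
3. U lies on line EA with EU:UA = -1:4 ⇒ U = (-4/21, -1/7)
4. N is the midpoint of PB ⇒ N = (2/3, 1/6)
through E parallel to NP: direction (1/3, -1/6); meets UN at S = (8/93, -4/93)
S = U + t·(N−U) with t = 10/31

t = 10/31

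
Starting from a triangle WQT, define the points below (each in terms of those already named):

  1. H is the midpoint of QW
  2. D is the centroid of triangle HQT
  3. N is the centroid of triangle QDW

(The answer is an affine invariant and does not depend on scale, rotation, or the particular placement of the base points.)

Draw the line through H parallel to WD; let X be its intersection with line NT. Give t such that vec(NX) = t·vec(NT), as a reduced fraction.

Work in coordinates with W = (0, 0), Q = (1, 0), T = (0, 1).
1. H is the midpoint of QW ⇒ H = (1/2, 0)
2. D is the centroid of triangle HQT ⇒ D = (1/2, 1/3)
3. N is the centroid of triangle QDW ⇒ N = (1/2, 1/9)
through H parallel to WD: direction (1/2, 1/3); meets NT at X = (6/11, 1/33)
X = N + t·(T−N) with t = -1/11

t = -1/11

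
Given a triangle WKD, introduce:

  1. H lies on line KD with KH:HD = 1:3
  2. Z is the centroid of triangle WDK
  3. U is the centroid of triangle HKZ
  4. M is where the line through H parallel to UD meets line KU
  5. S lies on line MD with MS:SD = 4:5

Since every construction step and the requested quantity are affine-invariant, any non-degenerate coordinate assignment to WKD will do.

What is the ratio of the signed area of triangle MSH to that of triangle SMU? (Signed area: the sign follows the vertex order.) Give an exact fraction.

Assign W = (0, 0), K = (1, 0), D = (0, 1) — the answer is frame-independent, so this choice is without loss of generality.
1. H lies on line KD with KH:HD = 1:3 ⇒ H = (3/4, 1/4)
2. Z is the centroid of triangle WDK ⇒ Z = (1/3, 1/3)
3. U is the centroid of triangle HKZ ⇒ U = (25/36, 7/36)
4. M is where the line through H parallel to UD meets line KU ⇒ M = (133/144, 7/144)
5. S lies on line MD with MS:SD = 4:5 ⇒ S = (665/1296, 611/1296)
2·[MSH] = -1/108, 2·[SMU] = -1/27
[MSH]:[SMU] = -1/108:-1/27 = 1/4

[MSH]:[SMU] = 1/4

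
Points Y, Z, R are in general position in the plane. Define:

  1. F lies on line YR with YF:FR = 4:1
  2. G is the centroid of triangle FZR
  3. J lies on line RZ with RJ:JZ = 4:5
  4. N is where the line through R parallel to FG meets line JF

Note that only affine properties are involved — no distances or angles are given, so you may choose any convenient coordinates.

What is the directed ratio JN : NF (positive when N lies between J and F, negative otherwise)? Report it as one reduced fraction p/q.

JN:NF = -8/9

Choose coordinates Y = (0, 0), Z = (1, 0), R = (0, 1).
1. F lies on line YR with YF:FR = 4:1 ⇒ F = (0, 4/5)
2. G is the centroid of triangle FZR ⇒ G = (1/3, 3/5)
3. J lies on line RZ with RJ:JZ = 4:5 ⇒ J = (4/9, 5/9)
4. N is where the line through R parallel to FG meets line JF ⇒ N = (4, -7/5)
N = J + t·(F−J) with t = -8, so JN:NF = t:(1−t) = -8:9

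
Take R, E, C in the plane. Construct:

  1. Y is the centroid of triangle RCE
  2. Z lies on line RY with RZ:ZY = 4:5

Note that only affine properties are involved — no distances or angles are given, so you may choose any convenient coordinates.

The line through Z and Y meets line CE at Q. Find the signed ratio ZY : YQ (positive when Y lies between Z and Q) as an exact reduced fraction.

ZY:YQ = 10/9

Choose coordinates R = (0, 0), E = (1, 0), C = (0, 1).
1. Y is the centroid of triangle RCE ⇒ Y = (1/3, 1/3)
2. Z lies on line RY with RZ:ZY = 4:5 ⇒ Z = (4/27, 4/27)
line ZY meets CE at Q = (1/2, 1/2)
Y = Z + t·(Q−Z) with t = 10/19, so ZY:YQ = 10/19:9/19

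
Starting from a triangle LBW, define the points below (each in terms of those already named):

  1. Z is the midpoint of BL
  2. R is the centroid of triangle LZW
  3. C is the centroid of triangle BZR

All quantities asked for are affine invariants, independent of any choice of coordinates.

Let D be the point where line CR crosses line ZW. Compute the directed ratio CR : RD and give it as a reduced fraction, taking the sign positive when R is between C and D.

Assign L = (0, 0), B = (1, 0), W = (0, 1) — the answer is frame-independent, so this choice is without loss of generality.
1. Z is the midpoint of BL ⇒ Z = (1/2, 0)
2. R is the centroid of triangle LZW ⇒ R = (1/6, 1/3)
3. C is the centroid of triangle BZR ⇒ C = (5/9, 1/9)
line CR meets ZW at D = (2/5, 1/5)
R = C + t·(D−C) with t = 5/2, so CR:RD = 5/2:-3/2

CR:RD = -5/3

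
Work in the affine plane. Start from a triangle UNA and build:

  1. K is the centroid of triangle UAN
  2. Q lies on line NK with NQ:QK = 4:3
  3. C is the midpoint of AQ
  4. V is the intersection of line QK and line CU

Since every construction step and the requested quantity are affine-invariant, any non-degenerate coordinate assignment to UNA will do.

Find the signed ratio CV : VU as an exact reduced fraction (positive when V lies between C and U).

Set U = (0, 0), N = (1, 0), A = (0, 1); any affine frame gives the same invariant.
1. K is the centroid of triangle UAN ⇒ K = (1/3, 1/3)
2. Q lies on line NK with NQ:QK = 4:3 ⇒ Q = (13/21, 4/21)
3. C is the midpoint of AQ ⇒ C = (13/42, 25/42)
4. V is the intersection of line QK and line CU ⇒ V = (13/63, 25/63)
V = C + t·(U−C) with t = 1/3, so CV:VU = t:(1−t) = 1/3:2/3

CV:VU = 1/2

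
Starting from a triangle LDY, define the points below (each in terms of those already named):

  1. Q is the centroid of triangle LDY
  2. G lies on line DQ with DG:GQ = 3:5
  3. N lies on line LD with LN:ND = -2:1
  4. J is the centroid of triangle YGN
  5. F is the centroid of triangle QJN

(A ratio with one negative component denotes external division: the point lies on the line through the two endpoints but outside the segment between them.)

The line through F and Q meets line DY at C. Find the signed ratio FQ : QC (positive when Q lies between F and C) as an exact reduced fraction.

Assign L = (0, 0), D = (1, 0), Y = (0, 1) — the answer is frame-independent, so this choice is without loss of generality.
1. Q is the centroid of triangle LDY ⇒ Q = (1/3, 1/3)
2. G lies on line DQ with DG:GQ = 3:5 ⇒ G = (3/4, 1/8)
3. N lies on line LD with LN:ND = -2:1 ⇒ N = (2, 0)
4. J is the centroid of triangle YGN ⇒ J = (11/12, 3/8)
5. F is the centroid of triangle QJN ⇒ F = (13/12, 17/72)
line FQ meets DY at C = (101/141, 40/141)
Q = F + t·(C−F) with t = 47/23, so FQ:QC = 47/23:-24/23

FQ:QC = -47/24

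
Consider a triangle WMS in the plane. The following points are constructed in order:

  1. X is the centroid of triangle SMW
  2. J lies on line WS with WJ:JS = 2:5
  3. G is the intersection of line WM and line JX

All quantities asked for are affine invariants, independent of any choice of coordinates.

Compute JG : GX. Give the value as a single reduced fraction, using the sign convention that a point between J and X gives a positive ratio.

JG:GX = -6/7

Work in coordinates with W = (0, 0), M = (1, 0), S = (0, 1).
1. X is the centroid of triangle SMW ⇒ X = (1/3, 1/3)
2. J lies on line WS with WJ:JS = 2:5 ⇒ J = (0, 2/7)
3. G is the intersection of line WM and line JX ⇒ G = (-2, 0)
G = J + t·(X−J) with t = -6, so JG:GX = t:(1−t) = -6:7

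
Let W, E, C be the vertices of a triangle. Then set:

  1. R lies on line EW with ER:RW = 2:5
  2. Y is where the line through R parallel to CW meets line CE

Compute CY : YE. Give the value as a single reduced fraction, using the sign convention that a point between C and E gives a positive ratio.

Choose coordinates W = (0, 0), E = (1, 0), C = (0, 1).
1. R lies on line EW with ER:RW = 2:5 ⇒ R = (5/7, 0)
2. Y is where the line through R parallel to CW meets line CE ⇒ Y = (5/7, 2/7)
Y = C + t·(E−C) with t = 5/7, so CY:YE = t:(1−t) = 5/7:2/7

CY:YE = 5/2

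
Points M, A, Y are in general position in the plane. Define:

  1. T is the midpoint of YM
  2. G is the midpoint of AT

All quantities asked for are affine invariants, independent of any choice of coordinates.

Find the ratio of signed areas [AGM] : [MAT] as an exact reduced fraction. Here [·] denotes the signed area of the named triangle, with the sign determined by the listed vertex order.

Work in coordinates with M = (0, 0), A = (1, 0), Y = (0, 1).
1. T is the midpoint of YM ⇒ T = (0, 1/2)
2. G is the midpoint of AT ⇒ G = (1/2, 1/4)
2·[AGM] = 1/4, 2·[MAT] = 1/2
[AGM]:[MAT] = 1/4:1/2 = 1/2

[AGM]:[MAT] = 1/2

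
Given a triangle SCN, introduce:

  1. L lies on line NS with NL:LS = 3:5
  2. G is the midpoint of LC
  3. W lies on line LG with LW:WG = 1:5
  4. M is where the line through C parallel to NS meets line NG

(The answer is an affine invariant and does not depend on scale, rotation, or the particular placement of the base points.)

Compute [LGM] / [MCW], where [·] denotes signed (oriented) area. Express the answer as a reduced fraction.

Assign S = (0, 0), C = (1, 0), N = (0, 1) — the answer is frame-independent, so this choice is without loss of generality.
1. L lies on line NS with NL:LS = 3:5 ⇒ L = (0, 5/8)
2. G is the midpoint of LC ⇒ G = (1/2, 5/16)
3. W lies on line LG with LW:WG = 1:5 ⇒ W = (1/12, 55/96)
4. M is where the line through C parallel to NS meets line NG ⇒ M = (1, -3/8)
2·[LGM] = -3/16, 2·[MCW] = 11/32
[LGM]:[MCW] = -3/16:11/32 = -6/11

[LGM]:[MCW] = -6/11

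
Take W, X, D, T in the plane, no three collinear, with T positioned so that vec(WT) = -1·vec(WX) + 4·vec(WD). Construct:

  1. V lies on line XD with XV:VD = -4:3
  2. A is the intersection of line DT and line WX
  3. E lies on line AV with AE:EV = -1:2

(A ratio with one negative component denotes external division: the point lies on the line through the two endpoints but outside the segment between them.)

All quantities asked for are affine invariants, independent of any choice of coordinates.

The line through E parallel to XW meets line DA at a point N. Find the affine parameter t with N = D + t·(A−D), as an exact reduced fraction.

Assign W = (0, 0), X = (1, 0), D = (0, 1), T = (-1, 4) — the answer is frame-independent, so this choice is without loss of generality.
1. V lies on line XD with XV:VD = -4:3 ⇒ V = (-3, 4)
2. A is the intersection of line DT and line WX ⇒ A = (1/3, 0)
3. E lies on line AV with AE:EV = -1:2 ⇒ E = (11/3, -4)
through E parallel to XW: direction (-1, 0); meets DA at N = (5/3, -4)
N = D + t·(A−D) with t = 5

t = 5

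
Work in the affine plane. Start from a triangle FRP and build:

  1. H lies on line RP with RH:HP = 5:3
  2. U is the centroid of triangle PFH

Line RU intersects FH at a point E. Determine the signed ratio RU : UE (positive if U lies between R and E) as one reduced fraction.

Choose coordinates F = (0, 0), R = (1, 0), P = (0, 1).
1. H lies on line RP with RH:HP = 5:3 ⇒ H = (3/8, 5/8)
2. U is the centroid of triangle PFH ⇒ U = (1/8, 13/24)
line RU meets FH at E = (13/48, 65/144)
U = R + t·(E−R) with t = 6/5, so RU:UE = 6/5:-1/5

RU:UE = -6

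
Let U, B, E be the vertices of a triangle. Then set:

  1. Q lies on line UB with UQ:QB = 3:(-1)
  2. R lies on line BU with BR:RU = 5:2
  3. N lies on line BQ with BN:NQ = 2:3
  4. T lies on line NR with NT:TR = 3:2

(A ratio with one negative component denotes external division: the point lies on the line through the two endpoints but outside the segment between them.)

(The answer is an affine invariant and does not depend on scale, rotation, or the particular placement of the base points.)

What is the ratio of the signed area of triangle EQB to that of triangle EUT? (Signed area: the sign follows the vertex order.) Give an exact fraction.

[EQB]:[EUT] = -175/228

Choose coordinates U = (0, 0), B = (1, 0), E = (0, 1).
1. Q lies on line UB with UQ:QB = 3:(-1) ⇒ Q = (3/2, 0)
2. R lies on line BU with BR:RU = 5:2 ⇒ R = (2/7, 0)
3. N lies on line BQ with BN:NQ = 2:3 ⇒ N = (6/5, 0)
4. T lies on line NR with NT:TR = 3:2 ⇒ T = (114/175, 0)
2·[EQB] = -1/2, 2·[EUT] = 114/175
[EQB]:[EUT] = -1/2:114/175 = -175/228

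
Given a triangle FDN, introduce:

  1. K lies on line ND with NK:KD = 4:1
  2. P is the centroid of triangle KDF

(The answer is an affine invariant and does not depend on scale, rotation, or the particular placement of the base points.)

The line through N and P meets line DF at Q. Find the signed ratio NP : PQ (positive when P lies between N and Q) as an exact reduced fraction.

NP:PQ = 14

Set F = (0, 0), D = (1, 0), N = (0, 1); any affine frame gives the same invariant.
1. K lies on line ND with NK:KD = 4:1 ⇒ K = (4/5, 1/5)
2. P is the centroid of triangle KDF ⇒ P = (3/5, 1/15)
line NP meets DF at Q = (9/14, 0)
P = N + t·(Q−N) with t = 14/15, so NP:PQ = 14/15:1/15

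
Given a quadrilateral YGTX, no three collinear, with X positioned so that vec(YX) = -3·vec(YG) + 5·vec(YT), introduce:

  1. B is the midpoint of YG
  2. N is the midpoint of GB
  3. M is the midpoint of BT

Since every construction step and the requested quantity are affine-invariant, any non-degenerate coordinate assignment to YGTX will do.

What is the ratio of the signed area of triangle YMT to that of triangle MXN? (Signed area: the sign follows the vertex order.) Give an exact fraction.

[YMT]:[MXN] = -2/5

Assign Y = (0, 0), G = (1, 0), T = (0, 1), X = (-3, 5) — the answer is frame-independent, so this choice is without loss of generality.
1. B is the midpoint of YG ⇒ B = (1/2, 0)
2. N is the midpoint of GB ⇒ N = (3/4, 0)
3. M is the midpoint of BT ⇒ M = (1/4, 1/2)
2·[YMT] = 1/4, 2·[MXN] = -5/8
[YMT]:[MXN] = 1/4:-5/8 = -2/5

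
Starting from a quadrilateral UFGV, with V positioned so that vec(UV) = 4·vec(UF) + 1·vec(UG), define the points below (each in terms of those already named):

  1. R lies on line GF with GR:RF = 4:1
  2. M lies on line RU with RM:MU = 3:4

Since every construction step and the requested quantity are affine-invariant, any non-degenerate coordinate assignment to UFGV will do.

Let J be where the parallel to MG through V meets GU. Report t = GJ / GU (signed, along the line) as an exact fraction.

Assign U = (0, 0), F = (1, 0), G = (0, 1), V = (4, 1) — the answer is frame-independent, so this choice is without loss of generality.
1. R lies on line GF with GR:RF = 4:1 ⇒ R = (4/5, 1/5)
2. M lies on line RU with RM:MU = 3:4 ⇒ M = (16/35, 4/35)
through V parallel to MG: direction (-16/35, 31/35); meets GU at J = (0, 35/4)
J = G + t·(U−G) with t = -31/4

t = -31/4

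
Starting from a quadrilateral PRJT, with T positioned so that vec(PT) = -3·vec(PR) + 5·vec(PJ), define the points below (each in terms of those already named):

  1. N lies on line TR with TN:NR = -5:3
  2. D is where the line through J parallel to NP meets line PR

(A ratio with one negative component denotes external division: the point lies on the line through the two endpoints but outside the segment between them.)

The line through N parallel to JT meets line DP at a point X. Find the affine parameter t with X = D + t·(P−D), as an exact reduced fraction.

t = -53/112

Work in coordinates with P = (0, 0), R = (1, 0), J = (0, 1), T = (-3, 5).
1. N lies on line TR with TN:NR = -5:3 ⇒ N = (7, -15/2)
2. D is where the line through J parallel to NP meets line PR ⇒ D = (14/15, 0)
through N parallel to JT: direction (-3, 4); meets DP at X = (11/8, 0)
X = D + t·(P−D) with t = -53/112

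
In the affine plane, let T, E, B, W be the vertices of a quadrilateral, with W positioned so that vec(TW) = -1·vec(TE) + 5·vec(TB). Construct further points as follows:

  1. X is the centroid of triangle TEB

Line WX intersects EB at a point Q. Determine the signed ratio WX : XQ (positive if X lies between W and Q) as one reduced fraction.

WX:XQ = -10

Choose coordinates T = (0, 0), E = (1, 0), B = (0, 1), W = (-1, 5).
1. X is the centroid of triangle TEB ⇒ X = (1/3, 1/3)
line WX meets EB at Q = (1/5, 4/5)
X = W + t·(Q−W) with t = 10/9, so WX:XQ = 10/9:-1/9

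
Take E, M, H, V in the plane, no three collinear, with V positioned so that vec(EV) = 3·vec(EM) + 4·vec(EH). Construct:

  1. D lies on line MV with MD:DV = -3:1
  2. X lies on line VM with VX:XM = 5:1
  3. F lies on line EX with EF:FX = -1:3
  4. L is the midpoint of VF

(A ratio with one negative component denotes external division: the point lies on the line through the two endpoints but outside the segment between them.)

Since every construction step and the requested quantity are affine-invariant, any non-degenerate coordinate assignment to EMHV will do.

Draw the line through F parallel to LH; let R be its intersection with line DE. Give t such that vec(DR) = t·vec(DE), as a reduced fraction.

Assign E = (0, 0), M = (1, 0), H = (0, 1), V = (3, 4) — the answer is frame-independent, so this choice is without loss of generality.
1. D lies on line MV with MD:DV = -3:1 ⇒ D = (4, 6)
2. X lies on line VM with VX:XM = 5:1 ⇒ X = (4/3, 2/3)
3. F lies on line EX with EF:FX = -1:3 ⇒ F = (-2/3, -1/3)
4. L is the midpoint of VF ⇒ L = (7/6, 11/6)
through F parallel to LH: direction (-7/6, -5/6); meets DE at R = (2/11, 3/11)
R = D + t·(E−D) with t = 21/22

t = 21/22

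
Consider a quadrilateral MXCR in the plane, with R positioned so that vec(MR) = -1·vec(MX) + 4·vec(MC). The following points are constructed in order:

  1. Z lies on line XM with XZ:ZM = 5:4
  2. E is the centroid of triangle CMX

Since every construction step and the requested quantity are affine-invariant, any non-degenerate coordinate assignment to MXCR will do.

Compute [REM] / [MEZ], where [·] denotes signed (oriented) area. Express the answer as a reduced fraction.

[REM]:[MEZ] = 45/4

Set M = (0, 0), X = (1, 0), C = (0, 1), R = (-1, 4); any affine frame gives the same invariant.
1. Z lies on line XM with XZ:ZM = 5:4 ⇒ Z = (4/9, 0)
2. E is the centroid of triangle CMX ⇒ E = (1/3, 1/3)
2·[REM] = -5/3, 2·[MEZ] = -4/27
[REM]:[MEZ] = -5/3:-4/27 = 45/4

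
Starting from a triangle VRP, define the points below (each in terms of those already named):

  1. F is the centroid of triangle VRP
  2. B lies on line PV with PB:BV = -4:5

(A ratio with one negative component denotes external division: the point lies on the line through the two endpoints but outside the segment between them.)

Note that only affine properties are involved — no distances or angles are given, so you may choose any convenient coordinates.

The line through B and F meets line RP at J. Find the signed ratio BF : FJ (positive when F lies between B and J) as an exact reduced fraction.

Choose coordinates V = (0, 0), R = (1, 0), P = (0, 1).
1. F is the centroid of triangle VRP ⇒ F = (1/3, 1/3)
2. B lies on line PV with PB:BV = -4:5 ⇒ B = (0, 5)
line BF meets RP at J = (4/13, 9/13)
F = B + t·(J−B) with t = 13/12, so BF:FJ = 13/12:-1/12

BF:FJ = -13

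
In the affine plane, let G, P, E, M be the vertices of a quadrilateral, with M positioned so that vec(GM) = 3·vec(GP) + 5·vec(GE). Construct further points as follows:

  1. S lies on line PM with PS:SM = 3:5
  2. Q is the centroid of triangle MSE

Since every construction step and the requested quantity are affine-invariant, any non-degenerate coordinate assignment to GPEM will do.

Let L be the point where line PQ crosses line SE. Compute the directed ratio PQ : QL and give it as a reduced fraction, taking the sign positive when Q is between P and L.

Work in coordinates with G = (0, 0), P = (1, 0), E = (0, 1), M = (3, 5).
1. S lies on line PM with PS:SM = 3:5 ⇒ S = (7/4, 15/8)
2. Q is the centroid of triangle MSE ⇒ Q = (19/12, 21/8)
line PQ meets SE at L = (11/8, 27/16)
Q = P + t·(L−P) with t = 14/9, so PQ:QL = 14/9:-5/9

PQ:QL = -14/5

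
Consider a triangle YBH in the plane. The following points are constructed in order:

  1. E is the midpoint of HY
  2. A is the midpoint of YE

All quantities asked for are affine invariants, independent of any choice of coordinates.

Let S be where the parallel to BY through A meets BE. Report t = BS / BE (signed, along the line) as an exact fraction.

t = 1/2

Set Y = (0, 0), B = (1, 0), H = (0, 1); any affine frame gives the same invariant.
1. E is the midpoint of HY ⇒ E = (0, 1/2)
2. A is the midpoint of YE ⇒ A = (0, 1/4)
through A parallel to BY: direction (-1, 0); meets BE at S = (1/2, 1/4)
S = B + t·(E−B) with t = 1/2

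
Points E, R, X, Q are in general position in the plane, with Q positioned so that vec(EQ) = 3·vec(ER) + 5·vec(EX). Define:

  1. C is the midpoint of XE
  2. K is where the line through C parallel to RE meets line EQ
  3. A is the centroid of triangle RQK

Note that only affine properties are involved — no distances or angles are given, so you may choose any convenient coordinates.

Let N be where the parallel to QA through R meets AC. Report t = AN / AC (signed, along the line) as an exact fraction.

Work in coordinates with E = (0, 0), R = (1, 0), X = (0, 1), Q = (3, 5).
1. C is the midpoint of XE ⇒ C = (0, 1/2)
2. K is where the line through C parallel to RE meets line EQ ⇒ K = (3/10, 1/2)
3. A is the centroid of triangle RQK ⇒ A = (43/30, 11/6)
through R parallel to QA: direction (-47/30, -19/6); meets AC at N = (3397/1470, 779/294)
N = A + t·(C−A) with t = -30/49

t = -30/49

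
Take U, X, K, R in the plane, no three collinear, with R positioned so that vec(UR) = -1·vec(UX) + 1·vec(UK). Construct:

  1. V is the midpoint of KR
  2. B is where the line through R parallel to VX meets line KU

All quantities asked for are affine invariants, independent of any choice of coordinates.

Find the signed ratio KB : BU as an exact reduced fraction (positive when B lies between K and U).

KB:BU = 2

Work in coordinates with U = (0, 0), X = (1, 0), K = (0, 1), R = (-1, 1).
1. V is the midpoint of KR ⇒ V = (-1/2, 1)
2. B is where the line through R parallel to VX meets line KU ⇒ B = (0, 1/3)
B = K + t·(U−K) with t = 2/3, so KB:BU = t:(1−t) = 2/3:1/3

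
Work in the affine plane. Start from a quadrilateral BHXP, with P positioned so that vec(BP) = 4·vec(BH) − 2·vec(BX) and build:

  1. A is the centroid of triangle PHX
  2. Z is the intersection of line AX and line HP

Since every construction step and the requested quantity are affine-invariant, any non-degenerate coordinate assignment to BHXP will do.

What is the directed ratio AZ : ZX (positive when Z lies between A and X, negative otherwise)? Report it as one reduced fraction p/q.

AZ:ZX = -1/3

Work in coordinates with B = (0, 0), H = (1, 0), X = (0, 1), P = (4, -2).
1. A is the centroid of triangle PHX ⇒ A = (5/3, -1/3)
2. Z is the intersection of line AX and line HP ⇒ Z = (5/2, -1)
Z = A + t·(X−A) with t = -1/2, so AZ:ZX = t:(1−t) = -1/2:3/2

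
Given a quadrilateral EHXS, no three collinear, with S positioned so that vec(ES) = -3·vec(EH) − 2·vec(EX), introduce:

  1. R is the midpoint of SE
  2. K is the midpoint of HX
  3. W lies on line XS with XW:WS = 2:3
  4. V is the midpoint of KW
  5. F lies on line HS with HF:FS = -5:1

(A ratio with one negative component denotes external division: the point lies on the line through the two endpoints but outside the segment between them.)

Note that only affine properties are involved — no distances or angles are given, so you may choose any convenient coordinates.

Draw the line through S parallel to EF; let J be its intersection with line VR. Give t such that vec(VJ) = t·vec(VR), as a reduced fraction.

Choose coordinates E = (0, 0), H = (1, 0), X = (0, 1), S = (-3, -2).
1. R is the midpoint of SE ⇒ R = (-3/2, -1)
2. K is the midpoint of HX ⇒ K = (1/2, 1/2)
3. W lies on line XS with XW:WS = 2:3 ⇒ W = (-6/5, -1/5)
4. V is the midpoint of KW ⇒ V = (-7/20, 3/20)
5. F lies on line HS with HF:FS = -5:1 ⇒ F = (-4, -5/2)
through S parallel to EF: direction (-4, -5/2); meets VR at J = (-5/3, -7/6)
J = V + t·(R−V) with t = 79/69

t = 79/69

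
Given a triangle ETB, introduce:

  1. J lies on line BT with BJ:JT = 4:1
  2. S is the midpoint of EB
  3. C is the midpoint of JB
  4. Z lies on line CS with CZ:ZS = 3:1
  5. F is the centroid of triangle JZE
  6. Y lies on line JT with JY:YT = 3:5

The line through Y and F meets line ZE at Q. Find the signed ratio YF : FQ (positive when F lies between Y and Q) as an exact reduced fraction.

YF:FQ = 301/128

Choose coordinates E = (0, 0), T = (1, 0), B = (0, 1).
1. J lies on line BT with BJ:JT = 4:1 ⇒ J = (4/5, 1/5)
2. S is the midpoint of EB ⇒ S = (0, 1/2)
3. C is the midpoint of JB ⇒ C = (2/5, 3/5)
4. Z lies on line CS with CZ:ZS = 3:1 ⇒ Z = (1/10, 21/40)
5. F is the centroid of triangle JZE ⇒ F = (3/10, 29/120)
6. Y lies on line JT with JY:YT = 3:5 ⇒ Y = (7/8, 1/8)
line YF meets ZE at Q = (167/3010, 501/1720)
F = Y + t·(Q−Y) with t = 301/429, so YF:FQ = 301/429:128/429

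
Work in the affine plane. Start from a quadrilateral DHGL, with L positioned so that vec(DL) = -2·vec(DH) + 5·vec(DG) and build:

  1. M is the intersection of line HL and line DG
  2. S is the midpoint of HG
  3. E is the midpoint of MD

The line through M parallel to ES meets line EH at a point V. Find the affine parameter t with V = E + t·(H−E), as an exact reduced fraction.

t = -5

Set D = (0, 0), H = (1, 0), G = (0, 1), L = (-2, 5); any affine frame gives the same invariant.
1. M is the intersection of line HL and line DG ⇒ M = (0, 5/3)
2. S is the midpoint of HG ⇒ S = (1/2, 1/2)
3. E is the midpoint of MD ⇒ E = (0, 5/6)
through M parallel to ES: direction (1/2, -1/3); meets EH at V = (-5, 5)
V = E + t·(H−E) with t = -5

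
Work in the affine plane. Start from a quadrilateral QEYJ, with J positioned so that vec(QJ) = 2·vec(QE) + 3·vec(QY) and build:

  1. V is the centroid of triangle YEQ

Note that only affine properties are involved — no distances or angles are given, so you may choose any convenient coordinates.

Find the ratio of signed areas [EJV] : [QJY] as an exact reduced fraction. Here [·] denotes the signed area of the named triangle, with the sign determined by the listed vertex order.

[EJV]:[QJY] = 7/6

Choose coordinates Q = (0, 0), E = (1, 0), Y = (0, 1), J = (2, 3).
1. V is the centroid of triangle YEQ ⇒ V = (1/3, 1/3)
2·[EJV] = 7/3, 2·[QJY] = 2
[EJV]:[QJY] = 7/3:2 = 7/6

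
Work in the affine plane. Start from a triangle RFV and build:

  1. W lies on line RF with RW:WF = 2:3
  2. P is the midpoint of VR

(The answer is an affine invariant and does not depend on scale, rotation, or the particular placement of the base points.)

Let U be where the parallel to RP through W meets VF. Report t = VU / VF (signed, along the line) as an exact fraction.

Set R = (0, 0), F = (1, 0), V = (0, 1); any affine frame gives the same invariant.
1. W lies on line RF with RW:WF = 2:3 ⇒ W = (2/5, 0)
2. P is the midpoint of VR ⇒ P = (0, 1/2)
through W parallel to RP: direction (0, 1/2); meets VF at U = (2/5, 3/5)
U = V + t·(F−V) with t = 2/5

t = 2/5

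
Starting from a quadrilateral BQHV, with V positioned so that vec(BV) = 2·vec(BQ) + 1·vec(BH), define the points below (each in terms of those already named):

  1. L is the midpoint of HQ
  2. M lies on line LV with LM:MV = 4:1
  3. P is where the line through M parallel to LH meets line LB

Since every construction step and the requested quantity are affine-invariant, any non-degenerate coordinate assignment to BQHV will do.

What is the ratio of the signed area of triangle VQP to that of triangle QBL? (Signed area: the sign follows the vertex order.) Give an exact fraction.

[VQP]:[QBL] = 2

Choose coordinates B = (0, 0), Q = (1, 0), H = (0, 1), V = (2, 1).
1. L is the midpoint of HQ ⇒ L = (1/2, 1/2)
2. M lies on line LV with LM:MV = 4:1 ⇒ M = (17/10, 9/10)
3. P is where the line through M parallel to LH meets line LB ⇒ P = (13/10, 13/10)
2·[VQP] = -1, 2·[QBL] = -1/2
[VQP]:[QBL] = -1:-1/2 = 2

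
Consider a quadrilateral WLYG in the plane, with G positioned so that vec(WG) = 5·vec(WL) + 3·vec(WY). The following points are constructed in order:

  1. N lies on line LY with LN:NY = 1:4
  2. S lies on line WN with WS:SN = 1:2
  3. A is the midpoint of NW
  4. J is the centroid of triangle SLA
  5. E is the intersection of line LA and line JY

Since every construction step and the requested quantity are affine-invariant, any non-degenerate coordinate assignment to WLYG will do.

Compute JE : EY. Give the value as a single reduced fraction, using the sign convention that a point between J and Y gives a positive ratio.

JE:EY = 1/45

Assign W = (0, 0), L = (1, 0), Y = (0, 1), G = (5, 3) — the answer is frame-independent, so this choice is without loss of generality.
1. N lies on line LY with LN:NY = 1:4 ⇒ N = (4/5, 1/5)
2. S lies on line WN with WS:SN = 1:2 ⇒ S = (4/15, 1/15)
3. A is the midpoint of NW ⇒ A = (2/5, 1/10)
4. J is the centroid of triangle SLA ⇒ J = (5/9, 1/18)
5. E is the intersection of line LA and line JY ⇒ E = (25/46, 7/92)
E = J + t·(Y−J) with t = 1/46, so JE:EY = t:(1−t) = 1/46:45/46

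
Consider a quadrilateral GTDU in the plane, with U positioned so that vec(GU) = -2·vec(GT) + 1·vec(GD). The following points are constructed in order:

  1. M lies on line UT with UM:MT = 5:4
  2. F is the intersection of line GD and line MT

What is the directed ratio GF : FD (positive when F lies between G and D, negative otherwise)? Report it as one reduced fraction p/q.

GF:FD = 1/2

Assign G = (0, 0), T = (1, 0), D = (0, 1), U = (-2, 1) — the answer is frame-independent, so this choice is without loss of generality.
1. M lies on line UT with UM:MT = 5:4 ⇒ M = (-1/3, 4/9)
2. F is the intersection of line GD and line MT ⇒ F = (0, 1/3)
F = G + t·(D−G) with t = 1/3, so GF:FD = t:(1−t) = 1/3:2/3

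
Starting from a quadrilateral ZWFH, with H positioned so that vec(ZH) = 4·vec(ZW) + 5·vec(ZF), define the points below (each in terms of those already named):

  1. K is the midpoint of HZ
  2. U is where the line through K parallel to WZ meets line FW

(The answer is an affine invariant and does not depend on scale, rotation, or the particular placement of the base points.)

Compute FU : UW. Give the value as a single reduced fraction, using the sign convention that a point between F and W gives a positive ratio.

FU:UW = -3/5

Set Z = (0, 0), W = (1, 0), F = (0, 1), H = (4, 5); any affine frame gives the same invariant.
1. K is the midpoint of HZ ⇒ K = (2, 5/2)
2. U is where the line through K parallel to WZ meets line FW ⇒ U = (-3/2, 5/2)
U = F + t·(W−F) with t = -3/2, so FU:UW = t:(1−t) = -3/2:5/2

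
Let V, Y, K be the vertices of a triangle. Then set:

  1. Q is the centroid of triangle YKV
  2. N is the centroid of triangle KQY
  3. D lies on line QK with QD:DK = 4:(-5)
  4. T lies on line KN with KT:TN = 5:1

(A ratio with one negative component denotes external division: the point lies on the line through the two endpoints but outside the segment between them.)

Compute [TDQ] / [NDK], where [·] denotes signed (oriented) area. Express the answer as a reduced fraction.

[TDQ]:[NDK] = 2/3

Assign V = (0, 0), Y = (1, 0), K = (0, 1) — the answer is frame-independent, so this choice is without loss of generality.
1. Q is the centroid of triangle YKV ⇒ Q = (1/3, 1/3)
2. N is the centroid of triangle KQY ⇒ N = (4/9, 4/9)
3. D lies on line QK with QD:DK = 4:(-5) ⇒ D = (5/3, -7/3)
4. T lies on line KN with KT:TN = 5:1 ⇒ T = (10/27, 29/54)
2·[TDQ] = -10/27, 2·[NDK] = -5/9
[TDQ]:[NDK] = -10/27:-5/9 = 2/3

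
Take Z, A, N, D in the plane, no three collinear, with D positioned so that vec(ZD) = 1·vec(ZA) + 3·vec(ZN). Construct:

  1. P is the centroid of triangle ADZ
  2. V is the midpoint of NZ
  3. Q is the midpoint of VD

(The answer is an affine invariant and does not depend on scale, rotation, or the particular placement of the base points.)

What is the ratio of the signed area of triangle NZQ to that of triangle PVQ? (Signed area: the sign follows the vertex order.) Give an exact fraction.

Work in coordinates with Z = (0, 0), A = (1, 0), N = (0, 1), D = (1, 3).
1. P is the centroid of triangle ADZ ⇒ P = (2/3, 1)
2. V is the midpoint of NZ ⇒ V = (0, 1/2)
3. Q is the midpoint of VD ⇒ Q = (1/2, 7/4)
2·[NZQ] = 1/2, 2·[PVQ] = -7/12
[NZQ]:[PVQ] = 1/2:-7/12 = -6/7

[NZQ]:[PVQ] = -6/7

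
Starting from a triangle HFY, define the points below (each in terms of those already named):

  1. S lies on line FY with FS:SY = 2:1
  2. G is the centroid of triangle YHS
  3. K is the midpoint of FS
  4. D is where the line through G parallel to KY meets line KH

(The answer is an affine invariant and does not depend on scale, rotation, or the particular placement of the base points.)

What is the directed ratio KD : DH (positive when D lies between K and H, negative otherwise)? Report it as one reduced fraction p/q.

Set H = (0, 0), F = (1, 0), Y = (0, 1); any affine frame gives the same invariant.
1. S lies on line FY with FS:SY = 2:1 ⇒ S = (1/3, 2/3)
2. G is the centroid of triangle YHS ⇒ G = (1/9, 5/9)
3. K is the midpoint of FS ⇒ K = (2/3, 1/3)
4. D is where the line through G parallel to KY meets line KH ⇒ D = (4/9, 2/9)
D = K + t·(H−K) with t = 1/3, so KD:DH = t:(1−t) = 1/3:2/3

KD:DH = 1/2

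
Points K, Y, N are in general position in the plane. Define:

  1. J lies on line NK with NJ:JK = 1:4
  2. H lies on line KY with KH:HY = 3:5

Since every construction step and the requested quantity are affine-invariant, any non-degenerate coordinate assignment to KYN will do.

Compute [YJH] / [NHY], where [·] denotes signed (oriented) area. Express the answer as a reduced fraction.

[YJH]:[NHY] = 4/5

Choose coordinates K = (0, 0), Y = (1, 0), N = (0, 1).
1. J lies on line NK with NJ:JK = 1:4 ⇒ J = (0, 4/5)
2. H lies on line KY with KH:HY = 3:5 ⇒ H = (3/8, 0)
2·[YJH] = 1/2, 2·[NHY] = 5/8
[YJH]:[NHY] = 1/2:5/8 = 4/5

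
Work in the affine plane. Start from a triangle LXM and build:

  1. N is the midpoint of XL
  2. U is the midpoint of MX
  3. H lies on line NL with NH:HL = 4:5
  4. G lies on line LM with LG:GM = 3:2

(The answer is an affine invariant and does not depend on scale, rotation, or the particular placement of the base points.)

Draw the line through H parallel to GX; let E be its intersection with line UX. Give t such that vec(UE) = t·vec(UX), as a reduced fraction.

Assign L = (0, 0), X = (1, 0), M = (0, 1) — the answer is frame-independent, so this choice is without loss of generality.
1. N is the midpoint of XL ⇒ N = (1/2, 0)
2. U is the midpoint of MX ⇒ U = (1/2, 1/2)
3. H lies on line NL with NH:HL = 4:5 ⇒ H = (5/18, 0)
4. G lies on line LM with LG:GM = 3:2 ⇒ G = (0, 3/5)
through H parallel to GX: direction (1, -3/5); meets UX at E = (25/12, -13/12)
E = U + t·(X−U) with t = 19/6

t = 19/6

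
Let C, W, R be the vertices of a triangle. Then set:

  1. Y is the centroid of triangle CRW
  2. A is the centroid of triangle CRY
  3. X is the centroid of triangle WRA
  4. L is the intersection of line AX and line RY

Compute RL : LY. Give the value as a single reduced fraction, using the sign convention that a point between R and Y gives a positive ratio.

Assign C = (0, 0), W = (1, 0), R = (0, 1) — the answer is frame-independent, so this choice is without loss of generality.
1. Y is the centroid of triangle CRW ⇒ Y = (1/3, 1/3)
2. A is the centroid of triangle CRY ⇒ A = (1/9, 4/9)
3. X is the centroid of triangle WRA ⇒ X = (10/27, 13/27)
4. L is the intersection of line AX and line RY ⇒ L = (4/15, 7/15)
L = R + t·(Y−R) with t = 4/5, so RL:LY = t:(1−t) = 4/5:1/5

RL:LY = 4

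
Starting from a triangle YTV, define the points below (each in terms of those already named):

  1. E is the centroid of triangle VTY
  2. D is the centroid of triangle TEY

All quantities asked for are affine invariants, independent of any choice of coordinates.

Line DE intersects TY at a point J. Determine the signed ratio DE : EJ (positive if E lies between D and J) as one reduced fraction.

Set Y = (0, 0), T = (1, 0), V = (0, 1); any affine frame gives the same invariant.
1. E is the centroid of triangle VTY ⇒ E = (1/3, 1/3)
2. D is the centroid of triangle TEY ⇒ D = (4/9, 1/9)
line DE meets TY at J = (1/2, 0)
E = D + t·(J−D) with t = -2, so DE:EJ = -2:3

DE:EJ = -2/3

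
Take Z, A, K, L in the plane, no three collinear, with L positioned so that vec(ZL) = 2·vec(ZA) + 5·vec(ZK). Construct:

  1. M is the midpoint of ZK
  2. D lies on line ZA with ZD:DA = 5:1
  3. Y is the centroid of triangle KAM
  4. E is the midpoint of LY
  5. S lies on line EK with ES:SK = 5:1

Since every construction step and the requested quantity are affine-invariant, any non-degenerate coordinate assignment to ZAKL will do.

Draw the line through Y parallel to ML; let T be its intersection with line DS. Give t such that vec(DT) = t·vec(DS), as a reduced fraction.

Choose coordinates Z = (0, 0), A = (1, 0), K = (0, 1), L = (2, 5).
1. M is the midpoint of ZK ⇒ M = (0, 1/2)
2. D lies on line ZA with ZD:DA = 5:1 ⇒ D = (5/6, 0)
3. Y is the centroid of triangle KAM ⇒ Y = (1/3, 1/2)
4. E is the midpoint of LY ⇒ E = (7/6, 11/4)
5. S lies on line EK with ES:SK = 5:1 ⇒ S = (7/36, 31/24)
through Y parallel to ML: direction (2, 9/2); meets DS at T = (178/393, 403/524)
T = D + t·(S−D) with t = 78/131

t = 78/131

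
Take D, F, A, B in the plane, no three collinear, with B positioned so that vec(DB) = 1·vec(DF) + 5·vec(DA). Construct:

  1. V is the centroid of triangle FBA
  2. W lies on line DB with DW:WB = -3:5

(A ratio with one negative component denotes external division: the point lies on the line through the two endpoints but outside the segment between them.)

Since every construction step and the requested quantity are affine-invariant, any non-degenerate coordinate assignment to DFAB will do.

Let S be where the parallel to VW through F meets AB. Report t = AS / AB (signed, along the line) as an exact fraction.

t = 14

Set D = (0, 0), F = (1, 0), A = (0, 1), B = (1, 5); any affine frame gives the same invariant.
1. V is the centroid of triangle FBA ⇒ V = (2/3, 2)
2. W lies on line DB with DW:WB = -3:5 ⇒ W = (-3/2, -15/2)
through F parallel to VW: direction (-13/6, -19/2); meets AB at S = (14, 57)
S = A + t·(B−A) with t = 14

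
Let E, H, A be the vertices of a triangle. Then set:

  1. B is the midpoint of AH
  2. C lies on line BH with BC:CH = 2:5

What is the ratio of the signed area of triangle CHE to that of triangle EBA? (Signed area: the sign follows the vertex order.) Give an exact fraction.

[CHE]:[EBA] = -5/7

Work in coordinates with E = (0, 0), H = (1, 0), A = (0, 1).
1. B is the midpoint of AH ⇒ B = (1/2, 1/2)
2. C lies on line BH with BC:CH = 2:5 ⇒ C = (9/14, 5/14)
2·[CHE] = -5/14, 2·[EBA] = 1/2
[CHE]:[EBA] = -5/14:1/2 = -5/7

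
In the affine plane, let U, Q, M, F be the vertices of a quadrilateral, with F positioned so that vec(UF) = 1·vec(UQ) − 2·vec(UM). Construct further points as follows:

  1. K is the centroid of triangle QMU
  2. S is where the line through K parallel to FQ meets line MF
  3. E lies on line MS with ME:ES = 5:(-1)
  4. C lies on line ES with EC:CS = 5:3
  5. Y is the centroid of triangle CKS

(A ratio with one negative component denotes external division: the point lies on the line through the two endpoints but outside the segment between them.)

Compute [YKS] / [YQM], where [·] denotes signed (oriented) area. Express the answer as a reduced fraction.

[YKS]:[YQM] = 1/166

Assign U = (0, 0), Q = (1, 0), M = (0, 1), F = (1, -2) — the answer is frame-independent, so this choice is without loss of generality.
1. K is the centroid of triangle QMU ⇒ K = (1/3, 1/3)
2. S is where the line through K parallel to FQ meets line MF ⇒ S = (1/3, 0)
3. E lies on line MS with ME:ES = 5:(-1) ⇒ E = (5/12, -1/4)
4. C lies on line ES with EC:CS = 5:3 ⇒ C = (35/96, -3/32)
5. Y is the centroid of triangle CKS ⇒ Y = (11/32, 23/288)
2·[YKS] = 1/288, 2·[YQM] = 83/144
[YKS]:[YQM] = 1/288:83/144 = 1/166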